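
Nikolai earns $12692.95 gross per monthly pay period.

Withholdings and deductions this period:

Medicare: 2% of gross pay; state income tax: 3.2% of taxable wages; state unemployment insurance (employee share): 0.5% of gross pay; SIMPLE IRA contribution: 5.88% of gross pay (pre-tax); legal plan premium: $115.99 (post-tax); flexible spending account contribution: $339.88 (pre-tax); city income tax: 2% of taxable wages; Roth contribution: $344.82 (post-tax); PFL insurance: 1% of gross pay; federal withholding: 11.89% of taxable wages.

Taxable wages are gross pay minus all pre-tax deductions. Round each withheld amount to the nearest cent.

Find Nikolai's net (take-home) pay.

$8718.07

Flexible spending account contribution: $339.88
SIMPLE IRA contribution: $12692.95 × 0.0588 = $746.35
Pre-tax total = $339.88 + $746.35 = $1086.23
Taxable wages = $12692.95 − $1086.23 = $11606.72
Federal withholding: $11606.72 × 0.1189 = $1380.04
State income tax: $11606.72 × 0.032 = $371.42
City income tax: $11606.72 × 0.02 = $232.13
Medicare: $12692.95 × 0.02 = $253.86
PFL insurance: $12692.95 × 0.01 = $126.93
State unemployment insurance (employee share): $12692.95 × 0.005 = $63.46
Legal plan premium: $115.99
Roth contribution: $344.82
Total deductions = $339.88 + $746.35 + $1380.04 + $371.42 + $232.13 + $253.86 + $126.93 + $63.46 + $115.99 + $344.82 = $3974.88
Net pay = $12692.95 − $3974.88 = $8718.07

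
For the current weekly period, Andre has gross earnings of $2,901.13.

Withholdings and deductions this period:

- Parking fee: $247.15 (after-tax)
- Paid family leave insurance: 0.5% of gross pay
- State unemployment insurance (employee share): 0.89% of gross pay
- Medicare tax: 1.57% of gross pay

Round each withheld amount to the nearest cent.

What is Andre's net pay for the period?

Paid family leave insurance: $2,901.13 × 0.005 = $14.51
State unemployment insurance (employee share): $2,901.13 × 0.0089 = $25.82
Medicare tax: $2,901.13 × 0.0157 = $45.55
Parking fee: $247.15
Total deductions = $14.51 + $25.82 + $45.55 + $247.15 = $333.03
Net pay = $2,901.13 − $333.03 = $2,568.10

$2,568.10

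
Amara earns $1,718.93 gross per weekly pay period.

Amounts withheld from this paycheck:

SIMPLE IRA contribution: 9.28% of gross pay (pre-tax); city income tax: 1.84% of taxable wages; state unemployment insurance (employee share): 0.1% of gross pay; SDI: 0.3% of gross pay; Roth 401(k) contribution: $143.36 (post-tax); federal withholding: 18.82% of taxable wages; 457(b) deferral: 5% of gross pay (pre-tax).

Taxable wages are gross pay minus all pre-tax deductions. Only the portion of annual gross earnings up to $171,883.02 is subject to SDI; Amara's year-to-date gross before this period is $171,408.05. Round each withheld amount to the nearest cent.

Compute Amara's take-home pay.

$1,022.54

457(b) deferral: $1,718.93 × 0.05 = $85.95
SIMPLE IRA contribution: $1,718.93 × 0.0928 = $159.52
Pre-tax total = $85.95 + $159.52 = $245.47
Taxable wages = $1,718.93 − $245.47 = $1,473.46
City income tax: $1,473.46 × 0.0184 = $27.11
Federal withholding: $1,473.46 × 0.1882 = $277.31
SDI: only $171,883.02 − $171,408.05 = $474.97 of this check is subject → $474.97 × 0.003 = $1.42
State unemployment insurance (employee share): $1,718.93 × 0.001 = $1.72
Roth 401(k) contribution: $143.36
Total deductions = $85.95 + $159.52 + $27.11 + $277.31 + $1.42 + $1.72 + $143.36 = $696.39
Net pay = $1,718.93 − $696.39 = $1,022.54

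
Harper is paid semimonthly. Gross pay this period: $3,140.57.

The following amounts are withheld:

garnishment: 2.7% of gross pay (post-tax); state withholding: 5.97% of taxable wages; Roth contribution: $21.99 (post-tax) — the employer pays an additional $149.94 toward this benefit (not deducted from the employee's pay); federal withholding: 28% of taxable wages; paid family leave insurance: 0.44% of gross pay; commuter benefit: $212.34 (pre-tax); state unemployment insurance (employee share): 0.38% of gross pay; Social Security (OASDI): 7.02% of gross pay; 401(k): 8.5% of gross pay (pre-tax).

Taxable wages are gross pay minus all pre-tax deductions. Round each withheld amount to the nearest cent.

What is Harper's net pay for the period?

$1,404.23

401(k): $3,140.57 × 0.085 = $266.95
Commuter benefit: $212.34
Pre-tax total = $266.95 + $212.34 = $479.29
Taxable wages = $3,140.57 − $479.29 = $2,661.28
Federal withholding: $2,661.28 × 0.28 = $745.16
State withholding: $2,661.28 × 0.0597 = $158.88
Social Security (OASDI): $3,140.57 × 0.0702 = $220.47
State unemployment insurance (employee share): $3,140.57 × 0.0038 = $11.93
Paid family leave insurance: $3,140.57 × 0.0044 = $13.82
Garnishment: $3,140.57 × 0.027 = $84.80
Roth contribution: $21.99
(Employer's $149.94 toward Roth contribution is not withheld from the employee.)
Total deductions = $266.95 + $212.34 + $745.16 + $158.88 + $220.47 + $11.93 + $13.82 + $84.80 + $21.99 = $1,736.34
Net pay = $3,140.57 − $1,736.34 = $1,404.23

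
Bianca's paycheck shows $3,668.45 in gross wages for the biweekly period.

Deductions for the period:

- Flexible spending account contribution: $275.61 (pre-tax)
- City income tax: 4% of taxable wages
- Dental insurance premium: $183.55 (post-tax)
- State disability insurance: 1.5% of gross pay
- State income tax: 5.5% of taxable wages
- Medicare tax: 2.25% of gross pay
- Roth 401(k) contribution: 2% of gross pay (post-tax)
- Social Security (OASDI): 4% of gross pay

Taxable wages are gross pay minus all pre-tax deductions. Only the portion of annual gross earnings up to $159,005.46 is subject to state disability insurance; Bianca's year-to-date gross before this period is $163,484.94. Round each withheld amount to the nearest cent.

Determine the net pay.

Flexible spending account contribution: $275.61
Taxable wages = $3,668.45 − $275.61 = $3,392.84
City income tax: $3,392.84 × 0.04 = $135.71
State income tax: $3,392.84 × 0.055 = $186.61
Social Security (OASDI): $3,668.45 × 0.04 = $146.74
State disability insurance: annual cap $159,005.46 already reached (YTD $163,484.94), so $0.00
Medicare tax: $3,668.45 × 0.0225 = $82.54
Roth 401(k) contribution: $3,668.45 × 0.02 = $73.37
Dental insurance premium: $183.55
Total deductions = $275.61 + $135.71 + $186.61 + $146.74 + $0.00 + $82.54 + $73.37 + $183.55 = $1,084.13
Net pay = $3,668.45 − $1,084.13 = $2,584.32

$2,584.32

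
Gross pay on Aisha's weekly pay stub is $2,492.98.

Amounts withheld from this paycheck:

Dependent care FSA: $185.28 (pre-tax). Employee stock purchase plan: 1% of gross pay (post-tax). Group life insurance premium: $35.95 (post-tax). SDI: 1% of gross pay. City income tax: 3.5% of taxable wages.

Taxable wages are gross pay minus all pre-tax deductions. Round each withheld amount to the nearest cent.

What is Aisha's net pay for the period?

$2,141.12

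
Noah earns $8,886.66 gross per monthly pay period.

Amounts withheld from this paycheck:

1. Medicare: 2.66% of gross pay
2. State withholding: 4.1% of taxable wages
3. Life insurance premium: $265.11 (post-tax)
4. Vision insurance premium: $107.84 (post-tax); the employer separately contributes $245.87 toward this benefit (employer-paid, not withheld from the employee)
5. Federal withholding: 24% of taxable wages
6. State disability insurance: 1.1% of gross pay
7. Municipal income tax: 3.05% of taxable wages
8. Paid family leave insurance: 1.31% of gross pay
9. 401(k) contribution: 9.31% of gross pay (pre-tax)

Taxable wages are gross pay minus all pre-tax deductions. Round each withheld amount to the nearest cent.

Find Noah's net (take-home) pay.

$4,725.33

401(k) contribution: $8,886.66 × 0.0931 = $827.35
Taxable wages = $8,886.66 − $827.35 = $8,059.31
State withholding: $8,059.31 × 0.041 = $330.43
Municipal income tax: $8,059.31 × 0.0305 = $245.81
Federal withholding: $8,059.31 × 0.24 = $1,934.23
State disability insurance: $8,886.66 × 0.011 = $97.75
Paid family leave insurance: $8,886.66 × 0.0131 = $116.42
Medicare: $8,886.66 × 0.0266 = $236.39
Life insurance premium: $265.11
Vision insurance premium: $107.84
(Employer's $245.87 toward vision insurance premium is not withheld from the employee.)
Total deductions = $827.35 + $330.43 + $245.81 + $1,934.23 + $97.75 + $116.42 + $236.39 + $265.11 + $107.84 = $4,161.33
Net pay = $8,886.66 − $4,161.33 = $4,725.33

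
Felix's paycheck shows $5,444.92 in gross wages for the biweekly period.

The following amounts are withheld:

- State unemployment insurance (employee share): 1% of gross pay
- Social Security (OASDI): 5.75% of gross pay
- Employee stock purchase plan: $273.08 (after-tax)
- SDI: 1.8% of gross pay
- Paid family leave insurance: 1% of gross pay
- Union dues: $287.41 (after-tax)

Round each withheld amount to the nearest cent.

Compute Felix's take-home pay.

SDI: $5,444.92 × 0.018 = $98.01
Social Security (OASDI): $5,444.92 × 0.0575 = $313.08
Paid family leave insurance: $5,444.92 × 0.01 = $54.45
State unemployment insurance (employee share): $5,444.92 × 0.01 = $54.45
Union dues: $287.41
Employee stock purchase plan: $273.08
Total deductions = $98.01 + $313.08 + $54.45 + $54.45 + $287.41 + $273.08 = $1,080.48
Net pay = $5,444.92 − $1,080.48 = $4,364.44

$4,364.44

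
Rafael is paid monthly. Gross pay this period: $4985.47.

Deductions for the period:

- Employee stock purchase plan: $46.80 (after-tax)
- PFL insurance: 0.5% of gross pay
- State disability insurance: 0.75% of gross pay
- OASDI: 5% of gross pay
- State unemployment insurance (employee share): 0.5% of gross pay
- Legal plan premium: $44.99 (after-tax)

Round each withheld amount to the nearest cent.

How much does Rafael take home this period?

$4557.16

PFL insurance: $4985.47 × 0.005 = $24.93
OASDI: $4985.47 × 0.05 = $249.27
State unemployment insurance (employee share): $4985.47 × 0.005 = $24.93
State disability insurance: $4985.47 × 0.0075 = $37.39
Employee stock purchase plan: $46.80
Legal plan premium: $44.99
Total deductions = $24.93 + $249.27 + $24.93 + $37.39 + $46.80 + $44.99 = $428.31
Net pay = $4985.47 − $428.31 = $4557.16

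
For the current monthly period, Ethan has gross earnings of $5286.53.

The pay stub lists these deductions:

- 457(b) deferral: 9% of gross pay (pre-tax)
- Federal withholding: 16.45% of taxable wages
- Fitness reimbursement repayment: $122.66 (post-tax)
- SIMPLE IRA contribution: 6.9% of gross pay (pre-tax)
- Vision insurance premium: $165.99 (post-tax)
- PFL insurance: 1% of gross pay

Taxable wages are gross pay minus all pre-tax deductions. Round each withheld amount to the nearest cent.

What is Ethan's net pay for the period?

SIMPLE IRA contribution: $5286.53 × 0.069 = $364.77
457(b) deferral: $5286.53 × 0.09 = $475.79
Pre-tax total = $364.77 + $475.79 = $840.56
Taxable wages = $5286.53 − $840.56 = $4445.97
Federal withholding: $4445.97 × 0.1645 = $731.36
PFL insurance: $5286.53 × 0.01 = $52.87
Vision insurance premium: $165.99
Fitness reimbursement repayment: $122.66
Total deductions = $364.77 + $475.79 + $731.36 + $52.87 + $165.99 + $122.66 = $1913.44
Net pay = $5286.53 − $1913.44 = $3373.09

$3373.09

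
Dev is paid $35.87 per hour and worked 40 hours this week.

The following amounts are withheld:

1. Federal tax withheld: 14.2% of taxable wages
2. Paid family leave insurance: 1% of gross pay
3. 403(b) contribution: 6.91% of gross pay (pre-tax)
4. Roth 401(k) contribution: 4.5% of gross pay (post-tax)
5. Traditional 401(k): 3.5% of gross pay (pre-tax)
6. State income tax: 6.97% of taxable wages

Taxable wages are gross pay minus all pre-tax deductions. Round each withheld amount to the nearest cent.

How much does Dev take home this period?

$934.39

Gross pay: 40 × $35.87 = $1,434.80
403(b) contribution: $1,434.80 × 0.0691 = $99.14
Traditional 401(k): $1,434.80 × 0.035 = $50.22
Pre-tax total = $99.14 + $50.22 = $149.36
Taxable wages = $1,434.80 − $149.36 = $1,285.44
State income tax: $1,285.44 × 0.0697 = $89.60
Federal tax withheld: $1,285.44 × 0.142 = $182.53
Paid family leave insurance: $1,434.80 × 0.01 = $14.35
Roth 401(k) contribution: $1,434.80 × 0.045 = $64.57
Total deductions = $99.14 + $50.22 + $89.60 + $182.53 + $14.35 + $64.57 = $500.41
Net pay = $1,434.80 − $500.41 = $934.39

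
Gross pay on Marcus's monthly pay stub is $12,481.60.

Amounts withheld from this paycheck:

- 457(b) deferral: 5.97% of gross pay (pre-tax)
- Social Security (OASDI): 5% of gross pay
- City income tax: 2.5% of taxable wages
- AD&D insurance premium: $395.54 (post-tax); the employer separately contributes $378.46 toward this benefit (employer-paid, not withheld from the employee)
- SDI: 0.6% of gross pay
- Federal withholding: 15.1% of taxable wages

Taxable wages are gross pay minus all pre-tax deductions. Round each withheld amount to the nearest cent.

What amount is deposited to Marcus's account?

$8,576.33

457(b) deferral: $12,481.60 × 0.0597 = $745.15
Taxable wages = $12,481.60 − $745.15 = $11,736.45
City income tax: $11,736.45 × 0.025 = $293.41
Federal withholding: $11,736.45 × 0.151 = $1,772.20
Social Security (OASDI): $12,481.60 × 0.05 = $624.08
SDI: $12,481.60 × 0.006 = $74.89
AD&D insurance premium: $395.54
(Employer's $378.46 toward AD&D insurance premium is not withheld from the employee.)
Total deductions = $745.15 + $293.41 + $1,772.20 + $624.08 + $74.89 + $395.54 = $3,905.27
Net pay = $12,481.60 − $3,905.27 = $8,576.33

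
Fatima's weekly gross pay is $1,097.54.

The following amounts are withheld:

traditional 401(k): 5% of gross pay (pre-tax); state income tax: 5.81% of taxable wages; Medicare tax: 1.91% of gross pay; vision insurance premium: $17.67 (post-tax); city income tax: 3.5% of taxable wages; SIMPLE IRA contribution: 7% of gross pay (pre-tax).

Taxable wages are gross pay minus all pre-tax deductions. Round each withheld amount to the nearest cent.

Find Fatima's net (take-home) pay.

Traditional 401(k): $1,097.54 × 0.05 = $54.88
SIMPLE IRA contribution: $1,097.54 × 0.07 = $76.83
Pre-tax total = $54.88 + $76.83 = $131.71
Taxable wages = $1,097.54 − $131.71 = $965.83
State income tax: $965.83 × 0.0581 = $56.11
City income tax: $965.83 × 0.035 = $33.80
Medicare tax: $1,097.54 × 0.0191 = $20.96
Vision insurance premium: $17.67
Total deductions = $54.88 + $76.83 + $56.11 + $33.80 + $20.96 + $17.67 = $260.25
Net pay = $1,097.54 − $260.25 = $837.29

$837.29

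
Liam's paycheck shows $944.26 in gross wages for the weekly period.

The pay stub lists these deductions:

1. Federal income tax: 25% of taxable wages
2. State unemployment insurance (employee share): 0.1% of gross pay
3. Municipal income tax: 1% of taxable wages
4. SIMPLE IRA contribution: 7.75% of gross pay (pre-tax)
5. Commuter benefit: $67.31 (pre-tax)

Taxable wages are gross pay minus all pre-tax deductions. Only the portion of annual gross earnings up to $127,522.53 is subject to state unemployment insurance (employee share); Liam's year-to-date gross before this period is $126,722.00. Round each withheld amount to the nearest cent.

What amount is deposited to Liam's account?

$593.99

SIMPLE IRA contribution: $944.26 × 0.0775 = $73.18
Commuter benefit: $67.31
Pre-tax total = $73.18 + $67.31 = $140.49
Taxable wages = $944.26 − $140.49 = $803.77
Federal income tax: $803.77 × 0.25 = $200.94
Municipal income tax: $803.77 × 0.01 = $8.04
State unemployment insurance (employee share): only $127,522.53 − $126,722.00 = $800.53 of this check is subject → $800.53 × 0.001 = $0.80
Total deductions = $73.18 + $67.31 + $200.94 + $8.04 + $0.80 = $350.27
Net pay = $944.26 − $350.27 = $593.99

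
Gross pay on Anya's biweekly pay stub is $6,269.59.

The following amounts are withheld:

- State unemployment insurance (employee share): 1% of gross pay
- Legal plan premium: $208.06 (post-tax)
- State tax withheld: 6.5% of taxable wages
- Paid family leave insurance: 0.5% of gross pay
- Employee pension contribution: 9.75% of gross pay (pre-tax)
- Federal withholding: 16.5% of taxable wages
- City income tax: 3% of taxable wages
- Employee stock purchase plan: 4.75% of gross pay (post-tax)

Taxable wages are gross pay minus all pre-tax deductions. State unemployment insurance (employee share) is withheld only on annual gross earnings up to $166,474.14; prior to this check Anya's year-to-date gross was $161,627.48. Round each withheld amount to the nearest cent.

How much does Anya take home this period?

Employee pension contribution: $6,269.59 × 0.0975 = $611.29
Taxable wages = $6,269.59 − $611.29 = $5,658.30
City income tax: $5,658.30 × 0.03 = $169.75
Federal withholding: $5,658.30 × 0.165 = $933.62
State tax withheld: $5,658.30 × 0.065 = $367.79
Paid family leave insurance: $6,269.59 × 0.005 = $31.35
State unemployment insurance (employee share): only $166,474.14 − $161,627.48 = $4,846.66 of this check is subject → $4,846.66 × 0.01 = $48.47
Legal plan premium: $208.06
Employee stock purchase plan: $6,269.59 × 0.0475 = $297.81
Total deductions = $611.29 + $169.75 + $933.62 + $367.79 + $31.35 + $48.47 + $208.06 + $297.81 = $2,668.14
Net pay = $6,269.59 − $2,668.14 = $3,601.45

$3,601.45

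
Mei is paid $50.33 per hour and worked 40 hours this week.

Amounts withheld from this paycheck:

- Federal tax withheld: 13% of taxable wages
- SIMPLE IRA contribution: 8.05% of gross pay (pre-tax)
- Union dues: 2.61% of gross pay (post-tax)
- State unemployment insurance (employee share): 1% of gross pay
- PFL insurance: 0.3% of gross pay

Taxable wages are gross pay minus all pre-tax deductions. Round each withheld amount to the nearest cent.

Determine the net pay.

$1,531.78

Gross pay: 40 × $50.33 = $2,013.20
SIMPLE IRA contribution: $2,013.20 × 0.0805 = $162.06
Taxable wages = $2,013.20 − $162.06 = $1,851.14
Federal tax withheld: $1,851.14 × 0.13 = $240.65
PFL insurance: $2,013.20 × 0.003 = $6.04
State unemployment insurance (employee share): $2,013.20 × 0.01 = $20.13
Union dues: $2,013.20 × 0.0261 = $52.54
Total deductions = $162.06 + $240.65 + $6.04 + $20.13 + $52.54 = $481.42
Net pay = $2,013.20 − $481.42 = $1,531.78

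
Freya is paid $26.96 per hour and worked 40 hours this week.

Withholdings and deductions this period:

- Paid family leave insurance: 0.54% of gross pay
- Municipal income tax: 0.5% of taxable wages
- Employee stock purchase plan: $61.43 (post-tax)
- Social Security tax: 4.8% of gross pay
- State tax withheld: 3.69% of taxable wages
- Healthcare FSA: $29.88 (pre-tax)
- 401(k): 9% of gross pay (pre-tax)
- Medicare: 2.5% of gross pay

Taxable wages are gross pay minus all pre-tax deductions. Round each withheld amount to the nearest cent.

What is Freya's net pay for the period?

Gross pay: 40 × $26.96 = $1078.40
Healthcare FSA: $29.88
401(k): $1078.40 × 0.09 = $97.06
Pre-tax total = $29.88 + $97.06 = $126.94
Taxable wages = $1078.40 − $126.94 = $951.46
State tax withheld: $951.46 × 0.0369 = $35.11
Municipal income tax: $951.46 × 0.005 = $4.76
Social Security tax: $1078.40 × 0.048 = $51.76
Paid family leave insurance: $1078.40 × 0.0054 = $5.82
Medicare: $1078.40 × 0.025 = $26.96
Employee stock purchase plan: $61.43
Total deductions = $29.88 + $97.06 + $35.11 + $4.76 + $51.76 + $5.82 + $26.96 + $61.43 = $312.78
Net pay = $1078.40 − $312.78 = $765.62

$765.62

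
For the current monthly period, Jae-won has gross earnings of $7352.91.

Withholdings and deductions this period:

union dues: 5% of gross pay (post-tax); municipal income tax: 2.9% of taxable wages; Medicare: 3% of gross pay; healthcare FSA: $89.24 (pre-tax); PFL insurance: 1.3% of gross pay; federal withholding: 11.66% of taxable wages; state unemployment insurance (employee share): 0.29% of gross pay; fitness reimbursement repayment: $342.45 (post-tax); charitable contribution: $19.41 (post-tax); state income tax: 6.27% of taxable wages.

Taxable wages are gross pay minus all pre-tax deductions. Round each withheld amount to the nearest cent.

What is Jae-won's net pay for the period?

Healthcare FSA: $89.24
Taxable wages = $7352.91 − $89.24 = $7263.67
Federal withholding: $7263.67 × 0.1166 = $846.94
Municipal income tax: $7263.67 × 0.029 = $210.65
State income tax: $7263.67 × 0.0627 = $455.43
State unemployment insurance (employee share): $7352.91 × 0.0029 = $21.32
Medicare: $7352.91 × 0.03 = $220.59
PFL insurance: $7352.91 × 0.013 = $95.59
Union dues: $7352.91 × 0.05 = $367.65
Fitness reimbursement repayment: $342.45
Charitable contribution: $19.41
Total deductions = $89.24 + $846.94 + $210.65 + $455.43 + $21.32 + $220.59 + $95.59 + $367.65 + $342.45 + $19.41 = $2669.27
Net pay = $7352.91 − $2669.27 = $4683.64

$4683.64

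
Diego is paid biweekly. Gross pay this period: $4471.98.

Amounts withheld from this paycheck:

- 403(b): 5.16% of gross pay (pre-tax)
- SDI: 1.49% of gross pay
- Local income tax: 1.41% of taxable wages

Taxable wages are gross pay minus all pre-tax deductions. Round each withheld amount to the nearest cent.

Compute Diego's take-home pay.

403(b): $4471.98 × 0.0516 = $230.75
Taxable wages = $4471.98 − $230.75 = $4241.23
Local income tax: $4241.23 × 0.0141 = $59.80
SDI: $4471.98 × 0.0149 = $66.63
Total deductions = $230.75 + $59.80 + $66.63 = $357.18
Net pay = $4471.98 − $357.18 = $4114.80

$4114.80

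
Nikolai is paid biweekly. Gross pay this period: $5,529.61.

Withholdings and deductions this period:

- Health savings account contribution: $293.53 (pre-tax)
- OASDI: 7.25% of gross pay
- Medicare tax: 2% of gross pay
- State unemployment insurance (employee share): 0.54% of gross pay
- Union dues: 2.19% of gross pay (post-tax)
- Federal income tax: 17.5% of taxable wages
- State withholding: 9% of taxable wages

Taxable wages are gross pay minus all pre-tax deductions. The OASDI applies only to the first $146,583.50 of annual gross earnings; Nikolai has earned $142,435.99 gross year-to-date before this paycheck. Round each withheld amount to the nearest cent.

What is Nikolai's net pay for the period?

$3,286.28

Health savings account contribution: $293.53
Taxable wages = $5,529.61 − $293.53 = $5,236.08
Federal income tax: $5,236.08 × 0.175 = $916.31
State withholding: $5,236.08 × 0.09 = $471.25
Medicare tax: $5,529.61 × 0.02 = $110.59
State unemployment insurance (employee share): $5,529.61 × 0.0054 = $29.86
OASDI: only $146,583.50 − $142,435.99 = $4,147.51 of this check is subject → $4,147.51 × 0.0725 = $300.69
Union dues: $5,529.61 × 0.0219 = $121.10
Total deductions = $293.53 + $916.31 + $471.25 + $110.59 + $29.86 + $300.69 + $121.10 = $2,243.33
Net pay = $5,529.61 − $2,243.33 = $3,286.28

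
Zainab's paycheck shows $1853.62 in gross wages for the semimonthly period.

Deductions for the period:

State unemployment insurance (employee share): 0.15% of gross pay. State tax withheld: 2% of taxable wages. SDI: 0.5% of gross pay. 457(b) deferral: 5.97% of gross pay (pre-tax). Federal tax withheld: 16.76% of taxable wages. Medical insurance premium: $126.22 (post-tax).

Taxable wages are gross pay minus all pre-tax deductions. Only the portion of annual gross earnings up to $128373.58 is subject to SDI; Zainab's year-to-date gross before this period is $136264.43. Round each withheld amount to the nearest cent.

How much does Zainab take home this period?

$1286.98

457(b) deferral: $1853.62 × 0.0597 = $110.66
Taxable wages = $1853.62 − $110.66 = $1742.96
State tax withheld: $1742.96 × 0.02 = $34.86
Federal tax withheld: $1742.96 × 0.1676 = $292.12
State unemployment insurance (employee share): $1853.62 × 0.0015 = $2.78
SDI: annual cap $128373.58 already reached (YTD $136264.43), so $0.00
Medical insurance premium: $126.22
Total deductions = $110.66 + $34.86 + $292.12 + $2.78 + $0.00 + $126.22 = $566.64
Net pay = $1853.62 − $566.64 = $1286.98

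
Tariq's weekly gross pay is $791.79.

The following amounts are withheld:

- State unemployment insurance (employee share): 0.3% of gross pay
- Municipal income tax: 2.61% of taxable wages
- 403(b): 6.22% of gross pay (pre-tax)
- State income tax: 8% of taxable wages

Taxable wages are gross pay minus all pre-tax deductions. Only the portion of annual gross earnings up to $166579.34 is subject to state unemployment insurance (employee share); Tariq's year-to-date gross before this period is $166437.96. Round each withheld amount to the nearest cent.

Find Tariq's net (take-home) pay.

$663.34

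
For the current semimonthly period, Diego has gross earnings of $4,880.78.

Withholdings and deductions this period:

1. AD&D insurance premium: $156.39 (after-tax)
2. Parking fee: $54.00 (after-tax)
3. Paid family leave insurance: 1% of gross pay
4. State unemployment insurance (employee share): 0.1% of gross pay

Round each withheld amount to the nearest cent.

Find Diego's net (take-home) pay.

Paid family leave insurance: $4,880.78 × 0.01 = $48.81
State unemployment insurance (employee share): $4,880.78 × 0.001 = $4.88
Parking fee: $54.00
AD&D insurance premium: $156.39
Total deductions = $48.81 + $4.88 + $54.00 + $156.39 = $264.08
Net pay = $4,880.78 − $264.08 = $4,616.70

$4,616.70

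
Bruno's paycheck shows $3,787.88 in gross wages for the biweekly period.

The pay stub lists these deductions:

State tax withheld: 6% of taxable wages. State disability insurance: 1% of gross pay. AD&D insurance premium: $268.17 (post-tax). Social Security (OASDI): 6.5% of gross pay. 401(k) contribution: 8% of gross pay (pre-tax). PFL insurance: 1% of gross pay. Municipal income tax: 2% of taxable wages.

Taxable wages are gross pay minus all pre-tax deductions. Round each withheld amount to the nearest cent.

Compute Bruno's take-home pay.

$2,615.92

401(k) contribution: $3,787.88 × 0.08 = $303.03
Taxable wages = $3,787.88 − $303.03 = $3,484.85
Municipal income tax: $3,484.85 × 0.02 = $69.70
State tax withheld: $3,484.85 × 0.06 = $209.09
PFL insurance: $3,787.88 × 0.01 = $37.88
State disability insurance: $3,787.88 × 0.01 = $37.88
Social Security (OASDI): $3,787.88 × 0.065 = $246.21
AD&D insurance premium: $268.17
Total deductions = $303.03 + $69.70 + $209.09 + $37.88 + $37.88 + $246.21 + $268.17 = $1,171.96
Net pay = $3,787.88 − $1,171.96 = $2,615.92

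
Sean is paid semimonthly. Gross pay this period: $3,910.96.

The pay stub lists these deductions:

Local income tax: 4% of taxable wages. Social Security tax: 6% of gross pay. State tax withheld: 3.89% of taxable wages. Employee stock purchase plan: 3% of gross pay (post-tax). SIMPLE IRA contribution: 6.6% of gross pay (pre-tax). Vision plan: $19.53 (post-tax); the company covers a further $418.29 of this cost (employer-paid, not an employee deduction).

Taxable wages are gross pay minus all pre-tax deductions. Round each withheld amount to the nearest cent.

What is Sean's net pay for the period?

SIMPLE IRA contribution: $3,910.96 × 0.066 = $258.12
Taxable wages = $3,910.96 − $258.12 = $3,652.84
State tax withheld: $3,652.84 × 0.0389 = $142.10
Local income tax: $3,652.84 × 0.04 = $146.11
Social Security tax: $3,910.96 × 0.06 = $234.66
Vision plan: $19.53
Employee stock purchase plan: $3,910.96 × 0.03 = $117.33
(Employer's $418.29 toward vision plan is not withheld from the employee.)
Total deductions = $258.12 + $142.10 + $146.11 + $234.66 + $19.53 + $117.33 = $917.85
Net pay = $3,910.96 − $917.85 = $2,993.11

$2,993.11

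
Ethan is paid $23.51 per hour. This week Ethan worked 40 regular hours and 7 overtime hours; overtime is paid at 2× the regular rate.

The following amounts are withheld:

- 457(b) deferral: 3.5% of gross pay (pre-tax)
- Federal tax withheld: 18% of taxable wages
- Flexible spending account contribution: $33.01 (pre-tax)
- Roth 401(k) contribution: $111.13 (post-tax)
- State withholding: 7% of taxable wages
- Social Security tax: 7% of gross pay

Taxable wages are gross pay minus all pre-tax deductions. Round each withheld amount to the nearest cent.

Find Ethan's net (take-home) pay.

$694.07

Regular pay: 40 × $23.51 = $940.40
Overtime pay: 7 × $23.51 × 2 = $329.14
Gross pay = $940.40 + $329.14 = $1,269.54
457(b) deferral: $1,269.54 × 0.035 = $44.43
Flexible spending account contribution: $33.01
Pre-tax total = $44.43 + $33.01 = $77.44
Taxable wages = $1,269.54 − $77.44 = $1,192.10
Federal tax withheld: $1,192.10 × 0.18 = $214.58
State withholding: $1,192.10 × 0.07 = $83.45
Social Security tax: $1,269.54 × 0.07 = $88.87
Roth 401(k) contribution: $111.13
Total deductions = $44.43 + $33.01 + $214.58 + $83.45 + $88.87 + $111.13 = $575.47
Net pay = $1,269.54 − $575.47 = $694.07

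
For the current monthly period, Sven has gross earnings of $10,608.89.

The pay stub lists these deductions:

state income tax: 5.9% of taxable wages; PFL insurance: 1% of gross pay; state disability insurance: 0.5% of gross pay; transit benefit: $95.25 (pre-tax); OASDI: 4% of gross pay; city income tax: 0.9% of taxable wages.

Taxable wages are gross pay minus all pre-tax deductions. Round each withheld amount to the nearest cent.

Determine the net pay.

$9,215.23

Transit benefit: $95.25
Taxable wages = $10,608.89 − $95.25 = $10,513.64
State income tax: $10,513.64 × 0.059 = $620.30
City income tax: $10,513.64 × 0.009 = $94.62
OASDI: $10,608.89 × 0.04 = $424.36
PFL insurance: $10,608.89 × 0.01 = $106.09
State disability insurance: $10,608.89 × 0.005 = $53.04
Total deductions = $95.25 + $620.30 + $94.62 + $424.36 + $106.09 + $53.04 = $1,393.66
Net pay = $10,608.89 − $1,393.66 = $9,215.23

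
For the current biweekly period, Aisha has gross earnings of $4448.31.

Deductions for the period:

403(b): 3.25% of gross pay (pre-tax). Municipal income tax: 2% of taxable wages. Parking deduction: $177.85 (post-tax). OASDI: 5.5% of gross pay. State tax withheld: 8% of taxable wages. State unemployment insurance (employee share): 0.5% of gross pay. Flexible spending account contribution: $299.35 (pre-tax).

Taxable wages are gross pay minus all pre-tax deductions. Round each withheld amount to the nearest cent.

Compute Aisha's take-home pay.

403(b): $4448.31 × 0.0325 = $144.57
Flexible spending account contribution: $299.35
Pre-tax total = $144.57 + $299.35 = $443.92
Taxable wages = $4448.31 − $443.92 = $4004.39
State tax withheld: $4004.39 × 0.08 = $320.35
Municipal income tax: $4004.39 × 0.02 = $80.09
OASDI: $4448.31 × 0.055 = $244.66
State unemployment insurance (employee share): $4448.31 × 0.005 = $22.24
Parking deduction: $177.85
Total deductions = $144.57 + $299.35 + $320.35 + $80.09 + $244.66 + $22.24 + $177.85 = $1289.11
Net pay = $4448.31 − $1289.11 = $3159.20

$3159.20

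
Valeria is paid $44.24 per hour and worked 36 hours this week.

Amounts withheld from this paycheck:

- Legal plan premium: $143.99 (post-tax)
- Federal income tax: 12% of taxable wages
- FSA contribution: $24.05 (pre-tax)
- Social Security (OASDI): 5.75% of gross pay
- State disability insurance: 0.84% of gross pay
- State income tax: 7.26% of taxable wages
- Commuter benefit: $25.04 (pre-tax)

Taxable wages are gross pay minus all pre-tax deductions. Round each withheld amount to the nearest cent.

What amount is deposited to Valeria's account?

Gross pay: 36 × $44.24 = $1,592.64
Commuter benefit: $25.04
FSA contribution: $24.05
Pre-tax total = $25.04 + $24.05 = $49.09
Taxable wages = $1,592.64 − $49.09 = $1,543.55
State income tax: $1,543.55 × 0.0726 = $112.06
Federal income tax: $1,543.55 × 0.12 = $185.23
Social Security (OASDI): $1,592.64 × 0.0575 = $91.58
State disability insurance: $1,592.64 × 0.0084 = $13.38
Legal plan premium: $143.99
Total deductions = $25.04 + $24.05 + $112.06 + $185.23 + $91.58 + $13.38 + $143.99 = $595.33
Net pay = $1,592.64 − $595.33 = $997.31

$997.31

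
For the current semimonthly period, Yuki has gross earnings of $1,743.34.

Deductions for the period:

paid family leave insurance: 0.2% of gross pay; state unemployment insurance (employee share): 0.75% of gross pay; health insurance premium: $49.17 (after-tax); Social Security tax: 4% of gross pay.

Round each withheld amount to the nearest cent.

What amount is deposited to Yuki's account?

$1,607.87

Paid family leave insurance: $1,743.34 × 0.002 = $3.49
Social Security tax: $1,743.34 × 0.04 = $69.73
State unemployment insurance (employee share): $1,743.34 × 0.0075 = $13.08
Health insurance premium: $49.17
Total deductions = $3.49 + $69.73 + $13.08 + $49.17 = $135.47
Net pay = $1,743.34 − $135.47 = $1,607.87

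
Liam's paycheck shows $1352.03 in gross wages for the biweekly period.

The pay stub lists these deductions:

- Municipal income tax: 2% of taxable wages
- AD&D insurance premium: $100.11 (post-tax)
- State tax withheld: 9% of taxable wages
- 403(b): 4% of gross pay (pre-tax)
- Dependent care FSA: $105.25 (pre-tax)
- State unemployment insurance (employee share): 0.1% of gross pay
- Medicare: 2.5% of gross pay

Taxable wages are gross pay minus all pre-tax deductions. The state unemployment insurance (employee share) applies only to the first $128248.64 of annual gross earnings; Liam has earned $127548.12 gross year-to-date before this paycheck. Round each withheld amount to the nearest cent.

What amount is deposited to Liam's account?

403(b): $1352.03 × 0.04 = $54.08
Dependent care FSA: $105.25
Pre-tax total = $54.08 + $105.25 = $159.33
Taxable wages = $1352.03 − $159.33 = $1192.70
Municipal income tax: $1192.70 × 0.02 = $23.85
State tax withheld: $1192.70 × 0.09 = $107.34
State unemployment insurance (employee share): only $128248.64 − $127548.12 = $700.52 of this check is subject → $700.52 × 0.001 = $0.70
Medicare: $1352.03 × 0.025 = $33.80
AD&D insurance premium: $100.11
Total deductions = $54.08 + $105.25 + $23.85 + $107.34 + $0.70 + $33.80 + $100.11 = $425.13
Net pay = $1352.03 − $425.13 = $926.90

$926.90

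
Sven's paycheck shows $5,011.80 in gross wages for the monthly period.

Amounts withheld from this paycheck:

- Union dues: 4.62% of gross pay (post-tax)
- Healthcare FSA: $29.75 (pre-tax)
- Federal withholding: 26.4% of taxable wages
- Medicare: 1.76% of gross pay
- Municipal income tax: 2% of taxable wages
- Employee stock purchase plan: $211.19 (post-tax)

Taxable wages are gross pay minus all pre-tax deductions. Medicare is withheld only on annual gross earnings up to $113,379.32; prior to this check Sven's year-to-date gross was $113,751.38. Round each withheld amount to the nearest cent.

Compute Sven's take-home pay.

$3,124.41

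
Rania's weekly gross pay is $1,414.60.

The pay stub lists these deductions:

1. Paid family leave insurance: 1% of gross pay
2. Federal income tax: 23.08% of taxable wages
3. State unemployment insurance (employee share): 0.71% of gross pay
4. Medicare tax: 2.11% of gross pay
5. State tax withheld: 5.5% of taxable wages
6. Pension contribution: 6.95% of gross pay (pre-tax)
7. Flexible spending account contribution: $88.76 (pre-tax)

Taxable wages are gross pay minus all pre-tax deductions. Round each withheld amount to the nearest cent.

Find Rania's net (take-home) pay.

$822.67

Pension contribution: $1,414.60 × 0.0695 = $98.31
Flexible spending account contribution: $88.76
Pre-tax total = $98.31 + $88.76 = $187.07
Taxable wages = $1,414.60 − $187.07 = $1,227.53
Federal income tax: $1,227.53 × 0.2308 = $283.31
State tax withheld: $1,227.53 × 0.055 = $67.51
Medicare tax: $1,414.60 × 0.0211 = $29.85
Paid family leave insurance: $1,414.60 × 0.01 = $14.15
State unemployment insurance (employee share): $1,414.60 × 0.0071 = $10.04
Total deductions = $98.31 + $88.76 + $283.31 + $67.51 + $29.85 + $14.15 + $10.04 = $591.93
Net pay = $1,414.60 − $591.93 = $822.67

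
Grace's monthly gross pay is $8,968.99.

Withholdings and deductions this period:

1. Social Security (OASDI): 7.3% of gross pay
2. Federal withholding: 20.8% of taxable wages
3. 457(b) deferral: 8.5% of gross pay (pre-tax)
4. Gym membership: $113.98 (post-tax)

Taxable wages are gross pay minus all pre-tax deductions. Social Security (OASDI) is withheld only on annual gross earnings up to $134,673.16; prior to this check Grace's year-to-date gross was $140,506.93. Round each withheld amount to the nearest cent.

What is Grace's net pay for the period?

457(b) deferral: $8,968.99 × 0.085 = $762.36
Taxable wages = $8,968.99 − $762.36 = $8,206.63
Federal withholding: $8,206.63 × 0.208 = $1,706.98
Social Security (OASDI): annual cap $134,673.16 already reached (YTD $140,506.93), so $0.00
Gym membership: $113.98
Total deductions = $762.36 + $1,706.98 + $0.00 + $113.98 = $2,583.32
Net pay = $8,968.99 − $2,583.32 = $6,385.67

$6,385.67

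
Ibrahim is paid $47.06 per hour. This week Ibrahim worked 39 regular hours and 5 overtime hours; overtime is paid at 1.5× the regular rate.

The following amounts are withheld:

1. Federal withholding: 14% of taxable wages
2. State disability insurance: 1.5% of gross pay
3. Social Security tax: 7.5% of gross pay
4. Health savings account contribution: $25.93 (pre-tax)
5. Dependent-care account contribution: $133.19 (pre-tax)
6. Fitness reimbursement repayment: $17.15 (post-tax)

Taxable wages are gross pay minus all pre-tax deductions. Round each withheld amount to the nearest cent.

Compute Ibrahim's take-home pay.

Regular pay: 39 × $47.06 = $1,835.34
Overtime pay: 5 × $47.06 × 1.5 = $352.95
Gross pay = $1,835.34 + $352.95 = $2,188.29
Dependent-care account contribution: $133.19
Health savings account contribution: $25.93
Pre-tax total = $133.19 + $25.93 = $159.12
Taxable wages = $2,188.29 − $159.12 = $2,029.17
Federal withholding: $2,029.17 × 0.14 = $284.08
Social Security tax: $2,188.29 × 0.075 = $164.12
State disability insurance: $2,188.29 × 0.015 = $32.82
Fitness reimbursement repayment: $17.15
Total deductions = $133.19 + $25.93 + $284.08 + $164.12 + $32.82 + $17.15 = $657.29
Net pay = $2,188.29 − $657.29 = $1,531.00

$1,531.00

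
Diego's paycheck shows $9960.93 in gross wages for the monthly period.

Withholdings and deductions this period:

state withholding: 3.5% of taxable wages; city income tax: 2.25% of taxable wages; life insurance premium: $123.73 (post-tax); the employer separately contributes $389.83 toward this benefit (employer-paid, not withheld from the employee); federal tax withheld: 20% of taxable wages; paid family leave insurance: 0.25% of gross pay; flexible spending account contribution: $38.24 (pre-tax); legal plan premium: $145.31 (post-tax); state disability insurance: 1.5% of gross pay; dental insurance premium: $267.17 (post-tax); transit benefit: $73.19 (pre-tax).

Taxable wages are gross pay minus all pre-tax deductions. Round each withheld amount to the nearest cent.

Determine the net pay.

$6602.74

Transit benefit: $73.19
Flexible spending account contribution: $38.24
Pre-tax total = $73.19 + $38.24 = $111.43
Taxable wages = $9960.93 − $111.43 = $9849.50
State withholding: $9849.50 × 0.035 = $344.73
City income tax: $9849.50 × 0.0225 = $221.61
Federal tax withheld: $9849.50 × 0.2 = $1969.90
State disability insurance: $9960.93 × 0.015 = $149.41
Paid family leave insurance: $9960.93 × 0.0025 = $24.90
Legal plan premium: $145.31
Life insurance premium: $123.73
Dental insurance premium: $267.17
(Employer's $389.83 toward life insurance premium is not withheld from the employee.)
Total deductions = $73.19 + $38.24 + $344.73 + $221.61 + $1969.90 + $149.41 + $24.90 + $145.31 + $123.73 + $267.17 = $3358.19
Net pay = $9960.93 − $3358.19 = $6602.74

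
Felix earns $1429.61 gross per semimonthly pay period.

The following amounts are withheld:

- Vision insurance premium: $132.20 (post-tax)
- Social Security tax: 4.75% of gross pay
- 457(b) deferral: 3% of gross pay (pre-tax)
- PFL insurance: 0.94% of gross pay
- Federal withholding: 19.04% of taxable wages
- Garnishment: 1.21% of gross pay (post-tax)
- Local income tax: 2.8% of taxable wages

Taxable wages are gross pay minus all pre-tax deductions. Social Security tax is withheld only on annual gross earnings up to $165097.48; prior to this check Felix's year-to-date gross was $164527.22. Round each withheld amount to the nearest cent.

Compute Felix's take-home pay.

457(b) deferral: $1429.61 × 0.03 = $42.89
Taxable wages = $1429.61 − $42.89 = $1386.72
Federal withholding: $1386.72 × 0.1904 = $264.03
Local income tax: $1386.72 × 0.028 = $38.83
PFL insurance: $1429.61 × 0.0094 = $13.44
Social Security tax: only $165097.48 − $164527.22 = $570.26 of this check is subject → $570.26 × 0.0475 = $27.09
Vision insurance premium: $132.20
Garnishment: $1429.61 × 0.0121 = $17.30
Total deductions = $42.89 + $264.03 + $38.83 + $13.44 + $27.09 + $132.20 + $17.30 = $535.78
Net pay = $1429.61 − $535.78 = $893.83

$893.83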